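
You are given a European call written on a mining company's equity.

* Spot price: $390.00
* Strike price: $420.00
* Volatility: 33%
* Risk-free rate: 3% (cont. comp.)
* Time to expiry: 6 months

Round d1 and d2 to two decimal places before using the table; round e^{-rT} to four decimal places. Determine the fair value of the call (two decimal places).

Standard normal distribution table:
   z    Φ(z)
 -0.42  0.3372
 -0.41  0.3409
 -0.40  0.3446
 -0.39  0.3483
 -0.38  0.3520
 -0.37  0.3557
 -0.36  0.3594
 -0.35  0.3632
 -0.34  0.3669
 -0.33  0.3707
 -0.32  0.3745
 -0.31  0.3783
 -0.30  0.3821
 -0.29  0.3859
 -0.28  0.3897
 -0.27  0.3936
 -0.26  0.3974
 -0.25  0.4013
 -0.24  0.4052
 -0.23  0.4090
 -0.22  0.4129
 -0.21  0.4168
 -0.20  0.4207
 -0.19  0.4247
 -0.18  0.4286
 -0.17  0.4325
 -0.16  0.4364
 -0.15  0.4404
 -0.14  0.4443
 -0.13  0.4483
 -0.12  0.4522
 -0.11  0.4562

$26.11

T = 0.5;  σ√T = 0.2333
d₁ = [ln(390/420) + (0.03 + ½·0.33²)·0.5] / (σ√T) = (-0.0741 + 0.0422) / 0.2333 = -0.1366 which rounds to -0.14
d₂ = -0.1366 − 0.2333 = -0.3700 which rounds to -0.37
e^(−rT) = e^(−0.03·0.5) = 0.9851
N(d₁) = N(-0.14) = 0.4443;  N(d₂) = N(-0.37) = 0.3557
C = 390·0.4443 − 420·0.9851·0.3557 = 173.2770 − 147.1680 = 26.1090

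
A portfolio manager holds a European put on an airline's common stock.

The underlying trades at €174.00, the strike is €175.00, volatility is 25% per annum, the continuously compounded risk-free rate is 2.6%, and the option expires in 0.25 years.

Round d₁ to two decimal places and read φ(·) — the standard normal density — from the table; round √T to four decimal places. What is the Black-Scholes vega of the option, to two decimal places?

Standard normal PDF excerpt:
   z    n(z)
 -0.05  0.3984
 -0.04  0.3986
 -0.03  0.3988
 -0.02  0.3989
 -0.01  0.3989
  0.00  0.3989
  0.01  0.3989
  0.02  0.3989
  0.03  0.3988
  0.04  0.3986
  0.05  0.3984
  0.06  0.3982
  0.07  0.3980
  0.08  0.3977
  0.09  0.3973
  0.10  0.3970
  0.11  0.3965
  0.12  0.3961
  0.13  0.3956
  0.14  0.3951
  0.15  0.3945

σ√T = 0.25·√0.25 = 0.1250
d₁ = [ln(174/175) + (0.026 + 0.25²/2)·0.25] / 0.1250 = [-0.0057 + 0.0143] / 0.1250 = 0.0687 ⇒ 0.07
√T = √0.25 = 0.5000
φ(d₁) = φ(0.07) = 0.3980
vega = S·φ(d₁)·√T = 174·0.3980·0.5000 = 34.6260
(The call has the same vega.)

34.63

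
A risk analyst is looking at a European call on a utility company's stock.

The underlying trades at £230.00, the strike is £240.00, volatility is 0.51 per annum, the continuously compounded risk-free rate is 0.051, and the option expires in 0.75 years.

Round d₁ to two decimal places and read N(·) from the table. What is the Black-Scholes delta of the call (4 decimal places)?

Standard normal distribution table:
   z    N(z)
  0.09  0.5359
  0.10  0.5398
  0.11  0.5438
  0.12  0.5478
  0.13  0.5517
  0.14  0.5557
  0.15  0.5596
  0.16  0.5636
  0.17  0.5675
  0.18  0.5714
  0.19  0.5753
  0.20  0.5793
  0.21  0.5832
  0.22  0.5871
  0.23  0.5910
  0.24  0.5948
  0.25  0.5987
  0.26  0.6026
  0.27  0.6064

σ√T = 0.51 × 0.8660 = 0.4417
d₁ = [ln(230/240) + (0.051 + ½·0.51²)·0.75] / (σ√T) = (-0.0426 + 0.1358) / 0.4417 = 0.2111 ≈ 0.21
N(d₁) = N(0.21) = 0.5832
Δ_call = N(d₁) = 0.5832

0.5832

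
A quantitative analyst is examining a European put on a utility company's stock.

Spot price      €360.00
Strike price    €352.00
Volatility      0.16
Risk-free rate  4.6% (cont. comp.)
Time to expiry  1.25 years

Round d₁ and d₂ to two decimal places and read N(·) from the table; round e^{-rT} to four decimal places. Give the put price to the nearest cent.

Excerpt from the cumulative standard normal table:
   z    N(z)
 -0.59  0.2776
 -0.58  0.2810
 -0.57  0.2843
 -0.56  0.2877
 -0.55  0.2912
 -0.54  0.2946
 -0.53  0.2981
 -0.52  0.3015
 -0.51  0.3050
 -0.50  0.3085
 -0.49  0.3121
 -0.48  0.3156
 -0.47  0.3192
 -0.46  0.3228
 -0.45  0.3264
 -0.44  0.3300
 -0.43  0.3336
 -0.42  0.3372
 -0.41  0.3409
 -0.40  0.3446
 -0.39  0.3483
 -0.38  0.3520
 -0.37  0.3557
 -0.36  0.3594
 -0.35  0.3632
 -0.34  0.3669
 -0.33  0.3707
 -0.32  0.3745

T = 1.25;  σ√T = 0.1789
d₁ = [ln(360/352) + (0.046 + 0.16²/2)·1.25] / 0.1789 = [0.0225 + 0.0735] / 0.1789 = 0.5365 ⇒ 0.54
d₂ = d₁ − σ√T = 0.5365 − 0.1789 = 0.3576 ⇒ 0.36
e^(−rT) = e^(−0.046·1.25) = 0.9441
N(−d₂) = N(-0.36) = 0.3594;  N(−d₁) = N(-0.54) = 0.2946
P = 352·0.9441·0.3594 − 360·0.2946 = 119.4370 − 106.0560 = 13.3810

€13.38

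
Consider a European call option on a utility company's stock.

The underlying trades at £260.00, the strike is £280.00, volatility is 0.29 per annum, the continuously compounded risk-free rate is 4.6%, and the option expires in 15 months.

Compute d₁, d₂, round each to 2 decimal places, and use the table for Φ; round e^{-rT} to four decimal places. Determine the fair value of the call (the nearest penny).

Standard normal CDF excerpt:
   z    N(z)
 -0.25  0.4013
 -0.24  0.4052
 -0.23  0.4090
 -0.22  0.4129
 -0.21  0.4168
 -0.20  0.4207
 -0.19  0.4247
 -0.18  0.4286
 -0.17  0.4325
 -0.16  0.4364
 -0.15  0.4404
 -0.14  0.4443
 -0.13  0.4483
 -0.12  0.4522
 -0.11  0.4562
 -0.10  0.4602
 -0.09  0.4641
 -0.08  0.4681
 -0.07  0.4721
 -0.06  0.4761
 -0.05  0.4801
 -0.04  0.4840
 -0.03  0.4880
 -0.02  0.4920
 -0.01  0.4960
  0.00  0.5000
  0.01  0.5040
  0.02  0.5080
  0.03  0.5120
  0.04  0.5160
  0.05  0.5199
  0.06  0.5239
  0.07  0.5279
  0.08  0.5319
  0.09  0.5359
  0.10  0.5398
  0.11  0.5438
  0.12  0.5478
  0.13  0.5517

£31.21

σ√T = 0.29 × 1.1180 = 0.3242
d₁ = [ln(260/280) + (0.046 + ½·0.29²)·1.25] / (σ√T) = (-0.0741 + 0.1101) / 0.3242 = 0.1109 which rounds to 0.11
d₂ = 0.1109 − 0.3242 = -0.2133 which rounds to -0.21
exp(−rT) = exp(−0.046·1.25) = 0.9441
N(d₁) = N(0.11) = 0.5438;  N(d₂) = N(-0.21) = 0.4168
C = 260·0.5438 − 280·0.9441·0.4168 = 141.3880 − 110.1802 = 31.2078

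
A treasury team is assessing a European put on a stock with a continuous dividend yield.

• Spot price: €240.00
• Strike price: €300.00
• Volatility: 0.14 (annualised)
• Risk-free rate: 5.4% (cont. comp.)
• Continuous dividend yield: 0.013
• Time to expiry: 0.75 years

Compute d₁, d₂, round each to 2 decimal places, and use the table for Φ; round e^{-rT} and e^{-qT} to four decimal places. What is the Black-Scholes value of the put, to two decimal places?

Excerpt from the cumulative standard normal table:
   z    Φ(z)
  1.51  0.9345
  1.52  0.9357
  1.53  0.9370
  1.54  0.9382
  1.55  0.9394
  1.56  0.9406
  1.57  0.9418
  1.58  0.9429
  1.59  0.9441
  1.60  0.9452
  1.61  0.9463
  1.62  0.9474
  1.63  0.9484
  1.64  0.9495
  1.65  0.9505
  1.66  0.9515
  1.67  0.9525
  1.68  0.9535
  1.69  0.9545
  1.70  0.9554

€51.13

σ√T = 0.14·√0.75 = 0.1212
ln(S/K) + (r − q + σ²/2)T = ln(240/300) + (0.054 − 0.013 + 0.14²/2)·0.75 = -0.2231 + 0.0381 = -0.1850
d₁ = -0.1850 / 0.1212 = -1.5262 ⇒ -1.53
d₂ = d₁ − σ√T = -1.5262 − 0.1212 = -1.6475 ⇒ -1.65
e^(−qT) = e^(−0.013·0.75) = 0.9903;  e^(−rT) = e^(−0.054·0.75) = 0.9603
N(−d₂) = N(1.65) = 0.9505;  N(−d₁) = N(1.53) = 0.9370
P = 300·0.9603·0.9505 − 240·0.9903·0.9370 = 273.8295 − 222.6987 = 51.1309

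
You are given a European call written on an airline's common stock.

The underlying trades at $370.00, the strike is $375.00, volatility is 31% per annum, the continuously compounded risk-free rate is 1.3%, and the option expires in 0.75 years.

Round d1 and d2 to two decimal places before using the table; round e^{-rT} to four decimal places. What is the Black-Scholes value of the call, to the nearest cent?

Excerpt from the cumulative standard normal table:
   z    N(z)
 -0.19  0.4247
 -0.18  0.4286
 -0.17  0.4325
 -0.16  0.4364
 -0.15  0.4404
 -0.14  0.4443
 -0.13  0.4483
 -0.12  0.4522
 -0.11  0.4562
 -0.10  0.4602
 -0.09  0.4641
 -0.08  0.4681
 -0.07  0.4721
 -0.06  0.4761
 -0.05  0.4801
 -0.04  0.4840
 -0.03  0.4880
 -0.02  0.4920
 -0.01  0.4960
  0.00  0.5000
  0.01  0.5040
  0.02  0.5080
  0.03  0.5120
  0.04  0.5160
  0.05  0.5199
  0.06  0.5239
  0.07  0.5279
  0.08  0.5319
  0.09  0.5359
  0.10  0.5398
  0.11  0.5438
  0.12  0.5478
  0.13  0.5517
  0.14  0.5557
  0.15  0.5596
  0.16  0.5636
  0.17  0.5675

σ√T = 0.31·√0.75 = 0.2685
ln(S/K) + (r + σ²/2)T = ln(370/375) + (0.013 + 0.31²/2)·0.75 = -0.0134 + 0.0458 = 0.0324
d₁ = 0.0324 / 0.2685 = 0.1206 ⇒ 0.12
d₂ = d₁ − σ√T = 0.1206 − 0.2685 = -0.1479 ⇒ -0.15
e^(−rT) = e^(−0.013·0.75) = 0.9903
N(d₁) = N(0.12) = 0.5478;  N(d₂) = N(-0.15) = 0.4404
C = 370·0.5478 − 375·0.9903·0.4404 = 202.6860 − 163.5480 = 39.1380

$39.14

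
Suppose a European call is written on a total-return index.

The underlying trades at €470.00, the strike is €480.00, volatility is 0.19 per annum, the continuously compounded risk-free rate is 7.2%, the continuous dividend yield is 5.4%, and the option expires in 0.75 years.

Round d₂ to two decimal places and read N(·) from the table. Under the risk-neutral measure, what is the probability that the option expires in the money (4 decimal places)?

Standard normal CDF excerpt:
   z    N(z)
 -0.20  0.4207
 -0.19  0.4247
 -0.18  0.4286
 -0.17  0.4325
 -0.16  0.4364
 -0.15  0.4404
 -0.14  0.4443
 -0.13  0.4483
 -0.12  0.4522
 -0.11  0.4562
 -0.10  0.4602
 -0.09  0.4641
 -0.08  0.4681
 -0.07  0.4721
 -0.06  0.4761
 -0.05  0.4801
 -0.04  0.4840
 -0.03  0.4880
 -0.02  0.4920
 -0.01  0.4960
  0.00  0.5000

σ√T = 0.19·√0.75 = 0.1645
d₁ = [ln(470/480) + (0.072 − 0.054 + 0.19²/2)·0.75] / 0.1645 = [-0.0211 + 0.0270] / 0.1645 = 0.0364 which rounds to 0.04
d₂ = d₁ − σ√T = 0.0364 − 0.1645 = -0.1282 which rounds to -0.13
Pr(exercise) under Q = N(d₂) = 0.4483

0.4483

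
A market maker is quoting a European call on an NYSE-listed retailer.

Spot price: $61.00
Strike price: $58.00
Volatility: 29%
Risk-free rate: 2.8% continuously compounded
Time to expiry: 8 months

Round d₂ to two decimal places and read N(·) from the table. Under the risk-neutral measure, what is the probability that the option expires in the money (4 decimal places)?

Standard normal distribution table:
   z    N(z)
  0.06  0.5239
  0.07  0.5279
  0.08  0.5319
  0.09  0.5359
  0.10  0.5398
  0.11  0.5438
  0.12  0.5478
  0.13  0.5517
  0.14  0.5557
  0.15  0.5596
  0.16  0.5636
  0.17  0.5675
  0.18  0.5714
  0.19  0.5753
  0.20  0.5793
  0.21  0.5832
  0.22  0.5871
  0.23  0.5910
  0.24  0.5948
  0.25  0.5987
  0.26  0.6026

0.5675

σ√T = 0.29·√0.6667 = 0.2368
ln(S/K) + (r + σ²/2)T = ln(61/58) + (0.028 + 0.29²/2)·0.6667 = 0.0504 + 0.0467 = 0.0971
d₁ = 0.0971 / 0.2368 = 0.4102 → 0.41
d₂ = d₁ − σ√T = 0.4102 − 0.2368 = 0.1734 → 0.17
Pr(exercise) under Q = N(d₂) = 0.5675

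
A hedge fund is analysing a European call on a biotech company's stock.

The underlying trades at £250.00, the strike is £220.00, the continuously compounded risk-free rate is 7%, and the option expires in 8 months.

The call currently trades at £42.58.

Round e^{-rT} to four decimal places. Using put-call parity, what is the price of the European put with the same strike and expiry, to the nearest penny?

e^(−rT) = e^(−0.07·0.6667) = 0.9544
Put-call parity: C − P = S − K·e^(−rT) = 250 − 220·0.9544 = 250 − 209.9680 = 40.0320
P = C − (C − P) = 42.58 − (40.0320) = 2.5480

£2.55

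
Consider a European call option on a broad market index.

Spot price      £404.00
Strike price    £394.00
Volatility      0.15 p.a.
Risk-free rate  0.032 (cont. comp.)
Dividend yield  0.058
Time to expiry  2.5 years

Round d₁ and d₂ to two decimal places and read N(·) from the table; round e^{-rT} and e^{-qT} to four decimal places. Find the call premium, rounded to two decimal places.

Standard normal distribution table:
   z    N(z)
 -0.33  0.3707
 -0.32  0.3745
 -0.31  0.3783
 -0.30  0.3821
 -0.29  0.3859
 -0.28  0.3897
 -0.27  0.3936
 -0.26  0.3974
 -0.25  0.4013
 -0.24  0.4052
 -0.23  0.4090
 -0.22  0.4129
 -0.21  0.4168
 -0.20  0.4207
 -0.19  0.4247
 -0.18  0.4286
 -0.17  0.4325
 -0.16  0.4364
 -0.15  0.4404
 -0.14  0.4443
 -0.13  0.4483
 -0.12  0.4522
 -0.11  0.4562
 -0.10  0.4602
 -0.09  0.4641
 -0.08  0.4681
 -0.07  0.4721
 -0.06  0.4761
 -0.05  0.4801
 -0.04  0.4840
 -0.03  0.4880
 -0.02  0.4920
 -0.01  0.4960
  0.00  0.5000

£27.42

σ√T = 0.15·√2.5 = 0.2372
d₁ = [ln(404/394) + (0.032 − 0.058 + 0.15²/2)·2.5] / 0.2372 = [0.0251 − 0.0369] / 0.2372 = -0.0498 → -0.05
d₂ = d₁ − σ√T = -0.0498 − 0.2372 = -0.2870 → -0.29
e^(−qT) = e^(−0.058·2.5) = 0.8650;  e^(−rT) = e^(−0.032·2.5) = 0.9231
C = 404·0.8650·N(-0.05) − 394·0.9231·N(-0.29) = 404·0.8650·0.4801 − 394·0.9231·0.3859 = 167.7757 − 140.3524 = 27.4234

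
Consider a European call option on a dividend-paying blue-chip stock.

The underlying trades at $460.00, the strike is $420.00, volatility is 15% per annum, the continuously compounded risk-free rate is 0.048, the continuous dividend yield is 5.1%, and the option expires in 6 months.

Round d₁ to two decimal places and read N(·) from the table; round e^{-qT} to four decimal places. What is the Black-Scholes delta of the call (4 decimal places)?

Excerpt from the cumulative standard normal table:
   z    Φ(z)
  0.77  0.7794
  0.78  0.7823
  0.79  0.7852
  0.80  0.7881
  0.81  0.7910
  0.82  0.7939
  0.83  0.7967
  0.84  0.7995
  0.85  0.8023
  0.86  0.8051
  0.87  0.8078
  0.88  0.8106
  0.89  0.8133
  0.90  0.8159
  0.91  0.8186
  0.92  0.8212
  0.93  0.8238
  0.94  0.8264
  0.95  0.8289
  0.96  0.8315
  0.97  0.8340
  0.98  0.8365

σ√T = 0.15 × 0.7071 = 0.1061
ln(S/K) + (r − q + σ²/2)T = ln(460/420) + (0.048 − 0.051 + 0.15²/2)·0.5 = 0.0910 + 0.0041 = 0.0951
d₁ = 0.0951 / 0.1061 = 0.8966 ⇒ 0.90
N(d₁) = N(0.90) = 0.8159
Δ_call = e^(−qT)·N(d₁) = 0.9748·0.8159 = 0.7953

0.7953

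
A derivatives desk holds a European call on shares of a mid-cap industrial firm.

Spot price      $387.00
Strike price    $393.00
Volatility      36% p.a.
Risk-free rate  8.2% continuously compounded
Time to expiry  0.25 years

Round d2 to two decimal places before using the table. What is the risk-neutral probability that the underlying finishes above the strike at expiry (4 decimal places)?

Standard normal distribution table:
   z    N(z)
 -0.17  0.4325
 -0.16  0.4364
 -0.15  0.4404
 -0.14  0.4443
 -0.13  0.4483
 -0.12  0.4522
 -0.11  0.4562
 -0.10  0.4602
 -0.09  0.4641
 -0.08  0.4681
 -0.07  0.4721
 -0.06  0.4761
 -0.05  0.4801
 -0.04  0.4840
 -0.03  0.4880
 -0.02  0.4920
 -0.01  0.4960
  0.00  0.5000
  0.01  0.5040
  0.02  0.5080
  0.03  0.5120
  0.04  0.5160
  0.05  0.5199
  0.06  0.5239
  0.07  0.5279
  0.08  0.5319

σ√T = 0.36 × 0.5000 = 0.1800
d₁ = [ln(387/393) + (0.082 + 0.36²/2)·0.25] / 0.1800 = [-0.0154 + 0.0367] / 0.1800 = 0.1184 ⇒ 0.12
d₂ = d₁ − σ√T = 0.1184 − 0.1800 = -0.0616 ⇒ -0.06
Risk-neutral Pr[S_T > K] = N(d₂) = N(-0.06) = 0.4761

0.4761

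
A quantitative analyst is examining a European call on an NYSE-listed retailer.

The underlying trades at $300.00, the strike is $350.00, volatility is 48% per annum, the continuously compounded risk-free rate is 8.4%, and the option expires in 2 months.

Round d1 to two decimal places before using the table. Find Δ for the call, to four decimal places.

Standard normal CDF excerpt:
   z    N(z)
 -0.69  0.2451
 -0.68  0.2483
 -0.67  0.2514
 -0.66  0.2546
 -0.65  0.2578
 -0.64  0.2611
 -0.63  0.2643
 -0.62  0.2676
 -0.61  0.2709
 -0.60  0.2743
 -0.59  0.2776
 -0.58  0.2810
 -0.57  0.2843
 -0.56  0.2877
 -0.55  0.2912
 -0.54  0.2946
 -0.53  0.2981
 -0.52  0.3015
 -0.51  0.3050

0.2676

T = 0.1667;  σ√T = 0.1960
d₁ = [ln(300/350) + (0.084 + 0.48²/2)·0.1667] / 0.1960 = [-0.1542 + 0.0332] / 0.1960 = -0.6172 → -0.62
N(d₁) = N(-0.62) = 0.2676
Δ_call = N(d₁) = 0.2676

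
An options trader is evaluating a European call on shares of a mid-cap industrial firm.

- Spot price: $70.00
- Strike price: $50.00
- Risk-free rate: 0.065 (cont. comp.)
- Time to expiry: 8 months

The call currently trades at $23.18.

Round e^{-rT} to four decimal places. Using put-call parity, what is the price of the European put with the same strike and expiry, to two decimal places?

$1.06

exp(−rT) = exp(−0.065·0.6667) = 0.9576
Put-call parity: C − P = S − K·e^(−rT) = 70 − 50·0.9576 = 70 − 47.8800 = 22.1200
P = C − (C − P) = 23.18 − (22.1200) = 1.0600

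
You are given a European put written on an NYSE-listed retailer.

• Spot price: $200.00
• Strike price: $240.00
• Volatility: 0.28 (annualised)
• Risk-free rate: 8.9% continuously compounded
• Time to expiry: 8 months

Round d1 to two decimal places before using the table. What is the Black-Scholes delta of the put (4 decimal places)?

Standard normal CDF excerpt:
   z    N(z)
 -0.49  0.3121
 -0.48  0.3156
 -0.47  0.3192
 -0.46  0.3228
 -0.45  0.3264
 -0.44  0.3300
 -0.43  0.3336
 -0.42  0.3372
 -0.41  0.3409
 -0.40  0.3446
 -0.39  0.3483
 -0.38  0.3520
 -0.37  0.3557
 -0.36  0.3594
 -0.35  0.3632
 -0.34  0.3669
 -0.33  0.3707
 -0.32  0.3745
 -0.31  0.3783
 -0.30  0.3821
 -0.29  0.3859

-0.6628

σ√T = 0.28·√0.6667 = 0.2286
d₁ = [ln(200/240) + (0.089 + ½·0.28²)·0.6667] / (σ√T) = (-0.1823 + 0.0855) / 0.2286 = -0.4237 which rounds to -0.42
N(d₁) = N(-0.42) = 0.3372
Δ_put = N(d₁) − 1 = 0.3372 − 1 = -0.6628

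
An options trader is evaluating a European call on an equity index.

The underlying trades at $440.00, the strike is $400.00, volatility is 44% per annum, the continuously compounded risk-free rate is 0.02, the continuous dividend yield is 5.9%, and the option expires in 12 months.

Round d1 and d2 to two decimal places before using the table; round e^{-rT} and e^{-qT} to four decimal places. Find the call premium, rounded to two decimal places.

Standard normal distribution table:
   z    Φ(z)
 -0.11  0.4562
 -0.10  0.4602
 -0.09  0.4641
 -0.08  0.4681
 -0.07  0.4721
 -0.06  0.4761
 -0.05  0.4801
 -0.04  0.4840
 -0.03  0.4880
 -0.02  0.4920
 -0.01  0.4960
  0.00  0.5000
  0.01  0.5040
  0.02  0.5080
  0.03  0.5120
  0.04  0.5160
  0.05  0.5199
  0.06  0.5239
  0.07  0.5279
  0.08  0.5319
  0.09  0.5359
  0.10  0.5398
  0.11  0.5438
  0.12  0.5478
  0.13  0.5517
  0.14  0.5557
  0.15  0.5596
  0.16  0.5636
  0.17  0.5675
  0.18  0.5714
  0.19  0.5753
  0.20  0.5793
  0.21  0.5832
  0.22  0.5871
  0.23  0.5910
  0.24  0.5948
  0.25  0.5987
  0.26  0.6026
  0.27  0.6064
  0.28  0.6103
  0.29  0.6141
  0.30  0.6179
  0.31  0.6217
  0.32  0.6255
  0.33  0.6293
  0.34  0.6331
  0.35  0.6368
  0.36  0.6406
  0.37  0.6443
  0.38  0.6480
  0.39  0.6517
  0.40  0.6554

$82.17

σ√T = 0.44 × 1.0000 = 0.4400
ln(S/K) + (r − q + σ²/2)T = ln(440/400) + (0.02 − 0.059 + 0.44²/2)·1 = 0.0953 + 0.0578 = 0.1531
d₁ = 0.1531 / 0.4400 = 0.3480 which rounds to 0.35
d₂ = d₁ − σ√T = 0.3480 − 0.4400 = -0.0920 which rounds to -0.09
e^(−qT) = e^(−0.059·1) = 0.9427;  e^(−rT) = e^(−0.02·1) = 0.9802
N(d₁) = N(0.35) = 0.6368;  N(d₂) = N(-0.09) = 0.4641
C = 440·0.9427·0.6368 − 400·0.9802·0.4641 = 264.1370 − 181.9643 = 82.1727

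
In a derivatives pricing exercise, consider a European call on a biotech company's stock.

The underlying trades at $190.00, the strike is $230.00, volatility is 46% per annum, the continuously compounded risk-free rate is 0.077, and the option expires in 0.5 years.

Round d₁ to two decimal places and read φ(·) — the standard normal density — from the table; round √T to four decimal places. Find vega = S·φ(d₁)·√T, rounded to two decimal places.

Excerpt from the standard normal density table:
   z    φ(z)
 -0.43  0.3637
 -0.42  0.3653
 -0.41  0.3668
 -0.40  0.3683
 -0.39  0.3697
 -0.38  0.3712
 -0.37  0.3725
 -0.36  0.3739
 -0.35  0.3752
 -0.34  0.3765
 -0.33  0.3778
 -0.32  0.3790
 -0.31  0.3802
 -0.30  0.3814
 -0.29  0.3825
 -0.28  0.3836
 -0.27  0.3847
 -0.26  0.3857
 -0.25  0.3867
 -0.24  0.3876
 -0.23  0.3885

σ√T = 0.46·√0.5 = 0.3253
d₁ = [ln(190/230) + (0.077 + 0.46²/2)·0.5] / 0.3253 = [-0.1911 + 0.0914] / 0.3253 = -0.3064 ⇒ -0.31
√T = √0.5 = 0.7071
φ(d₁) = φ(-0.31) = 0.3802
vega = S·φ(d₁)·√T = 190·0.3802·0.7071 = 51.0795
(Vega is the same for a European call and put with the same parameters.)

51.08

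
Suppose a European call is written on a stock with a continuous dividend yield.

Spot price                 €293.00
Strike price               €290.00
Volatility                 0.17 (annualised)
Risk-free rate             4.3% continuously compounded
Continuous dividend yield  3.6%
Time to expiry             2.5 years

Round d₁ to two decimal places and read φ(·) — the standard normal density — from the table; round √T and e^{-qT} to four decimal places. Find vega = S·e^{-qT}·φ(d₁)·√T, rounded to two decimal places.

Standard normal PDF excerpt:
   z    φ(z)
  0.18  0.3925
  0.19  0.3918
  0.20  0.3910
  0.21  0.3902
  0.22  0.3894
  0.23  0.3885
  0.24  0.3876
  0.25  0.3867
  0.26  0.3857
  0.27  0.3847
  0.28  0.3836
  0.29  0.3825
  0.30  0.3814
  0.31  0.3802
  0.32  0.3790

164.10

σ√T = 0.17·√2.5 = 0.2688
d₁ = [ln(293/290) + (0.043 − 0.036 + 0.17²/2)·2.5] / 0.2688 = [0.0103 + 0.0536] / 0.2688 = 0.2378 → 0.24
√T = √2.5 = 1.5811
φ(d₁) = φ(0.24) = 0.3876
e^(−qT) = e^(−0.036·2.5) = 0.9139
vega = S·e^(−qT)·φ(d₁)·√T = 293·0.9139·0.3876·1.5811 = 164.1003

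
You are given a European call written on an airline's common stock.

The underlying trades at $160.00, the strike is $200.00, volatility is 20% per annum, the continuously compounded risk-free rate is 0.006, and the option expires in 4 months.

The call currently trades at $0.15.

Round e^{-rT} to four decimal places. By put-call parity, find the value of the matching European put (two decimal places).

exp(−rT) = exp(−0.006·0.3333) = 0.9980
Put-call parity: C − P = S − K·e^(−rT) = 160 − 200·0.9980 = 160 − 199.6000 = -39.6000
P = C − (C − P) = 0.15 − (-39.6000) = 39.7500

$39.75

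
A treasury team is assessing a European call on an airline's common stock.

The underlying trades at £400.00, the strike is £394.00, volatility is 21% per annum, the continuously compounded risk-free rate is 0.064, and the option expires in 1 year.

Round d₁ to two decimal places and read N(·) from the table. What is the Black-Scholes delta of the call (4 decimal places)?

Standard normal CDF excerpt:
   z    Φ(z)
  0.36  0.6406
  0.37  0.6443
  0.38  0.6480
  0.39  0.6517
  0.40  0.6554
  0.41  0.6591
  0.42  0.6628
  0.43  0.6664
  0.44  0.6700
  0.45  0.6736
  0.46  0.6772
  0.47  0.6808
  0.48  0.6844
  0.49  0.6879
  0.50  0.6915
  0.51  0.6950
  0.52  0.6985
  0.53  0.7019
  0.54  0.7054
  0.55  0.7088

σ√T = 0.21·√1 = 0.2100
ln(S/K) + (r + σ²/2)T = ln(400/394) + (0.064 + 0.21²/2)·1 = 0.0151 + 0.0861 = 0.1012
d₁ = 0.1012 / 0.2100 = 0.4817 which rounds to 0.48
N(d₁) = N(0.48) = 0.6844
Δ_call = N(d₁) = 0.6844

0.6844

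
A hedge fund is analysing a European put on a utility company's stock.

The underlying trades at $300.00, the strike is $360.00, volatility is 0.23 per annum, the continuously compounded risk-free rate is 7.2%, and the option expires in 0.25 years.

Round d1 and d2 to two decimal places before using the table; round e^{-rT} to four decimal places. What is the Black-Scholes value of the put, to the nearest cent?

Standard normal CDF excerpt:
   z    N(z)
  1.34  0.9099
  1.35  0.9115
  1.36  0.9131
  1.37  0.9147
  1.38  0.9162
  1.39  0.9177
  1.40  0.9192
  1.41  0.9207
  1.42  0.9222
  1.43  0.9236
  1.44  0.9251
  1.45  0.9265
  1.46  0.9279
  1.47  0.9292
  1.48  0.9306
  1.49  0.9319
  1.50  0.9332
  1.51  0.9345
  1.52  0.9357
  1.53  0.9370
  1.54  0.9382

$55.10

σ√T = 0.23 × 0.5000 = 0.1150
d₁ = [ln(300/360) + (0.072 + 0.23²/2)·0.25] / 0.1150 = [-0.1823 + 0.0246] / 0.1150 = -1.3714 ≈ -1.37
d₂ = d₁ − σ√T = -1.3714 − 0.1150 = -1.4864 ≈ -1.49
exp(−rT) = exp(−0.072·0.25) = 0.9822
P = 360·0.9822·N(1.49) − 300·N(1.37) = 360·0.9822·0.9319 − 300·0.9147 = 329.5124 − 274.4100 = 55.1024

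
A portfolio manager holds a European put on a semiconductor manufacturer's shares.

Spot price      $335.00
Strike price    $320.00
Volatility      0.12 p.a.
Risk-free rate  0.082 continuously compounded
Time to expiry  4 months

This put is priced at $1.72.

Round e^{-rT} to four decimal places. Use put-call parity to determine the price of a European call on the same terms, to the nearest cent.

$25.36

e^(−rT) = e^(−0.082·0.3333) = 0.9730
Put-call parity: C − P = S − K·e^(−rT) = 335 − 320·0.9730 = 335 − 311.3600 = 23.6400
C = P + (C − P) = 1.72 + (23.6400) = 25.3600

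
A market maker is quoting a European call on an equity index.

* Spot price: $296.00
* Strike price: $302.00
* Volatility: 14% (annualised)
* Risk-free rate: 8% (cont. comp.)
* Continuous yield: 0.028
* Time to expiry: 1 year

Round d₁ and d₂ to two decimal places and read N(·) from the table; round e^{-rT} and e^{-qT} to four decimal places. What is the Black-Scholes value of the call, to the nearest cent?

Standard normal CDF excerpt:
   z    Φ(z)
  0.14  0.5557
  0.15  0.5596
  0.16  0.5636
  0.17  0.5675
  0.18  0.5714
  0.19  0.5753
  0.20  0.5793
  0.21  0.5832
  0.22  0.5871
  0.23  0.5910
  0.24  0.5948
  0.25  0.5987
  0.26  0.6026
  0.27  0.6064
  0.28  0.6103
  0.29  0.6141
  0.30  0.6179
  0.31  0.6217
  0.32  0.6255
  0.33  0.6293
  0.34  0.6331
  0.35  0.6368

σ√T = 0.14 × 1.0000 = 0.1400
ln(S/K) + (r − q + σ²/2)T = ln(296/302) + (0.08 − 0.028 + 0.14²/2)·1 = -0.0201 + 0.0618 = 0.0417
d₁ = 0.0417 / 0.1400 = 0.2981 ≈ 0.30
d₂ = d₁ − σ√T = 0.2981 − 0.1400 = 0.1581 ≈ 0.16
exp(−qT) = exp(−0.028·1) = 0.9724;  exp(−rT) = exp(−0.08·1) = 0.9231
N(d₁) = N(0.30) = 0.6179;  N(d₂) = N(0.16) = 0.5636
C = 296·0.9724·0.6179 − 302·0.9231·0.5636 = 177.8504 − 157.1183 = 20.7321

$20.73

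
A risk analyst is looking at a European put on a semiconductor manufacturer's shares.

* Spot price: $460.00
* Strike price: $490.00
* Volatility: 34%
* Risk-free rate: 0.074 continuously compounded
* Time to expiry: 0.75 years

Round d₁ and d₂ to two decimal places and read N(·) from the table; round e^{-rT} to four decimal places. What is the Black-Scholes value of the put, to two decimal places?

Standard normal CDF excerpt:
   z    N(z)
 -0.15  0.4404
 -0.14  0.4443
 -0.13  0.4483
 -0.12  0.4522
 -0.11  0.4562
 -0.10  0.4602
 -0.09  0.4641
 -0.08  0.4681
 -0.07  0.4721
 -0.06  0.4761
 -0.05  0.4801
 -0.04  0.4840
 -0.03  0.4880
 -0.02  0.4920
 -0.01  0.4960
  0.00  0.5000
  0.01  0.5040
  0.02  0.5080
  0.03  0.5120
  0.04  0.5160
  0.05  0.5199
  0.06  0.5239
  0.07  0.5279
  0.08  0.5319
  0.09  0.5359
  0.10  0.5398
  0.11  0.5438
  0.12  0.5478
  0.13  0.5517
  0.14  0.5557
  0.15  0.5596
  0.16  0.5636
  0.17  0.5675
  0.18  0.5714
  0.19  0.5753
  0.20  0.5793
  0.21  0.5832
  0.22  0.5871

$55.05

σ√T = 0.34 × 0.8660 = 0.2944
d₁ = [ln(460/490) + (0.074 + 0.34²/2)·0.75] / 0.2944 = [-0.0632 + 0.0988] / 0.2944 = 0.1211 → 0.12
d₂ = d₁ − σ√T = 0.1211 − 0.2944 = -0.1733 → -0.17
e^(−rT) = e^(−0.074·0.75) = 0.9460
N(−d₂) = N(0.17) = 0.5675;  N(−d₁) = N(-0.12) = 0.4522
P = 490·0.9460·0.5675 − 460·0.4522 = 263.0589 − 208.0120 = 55.0469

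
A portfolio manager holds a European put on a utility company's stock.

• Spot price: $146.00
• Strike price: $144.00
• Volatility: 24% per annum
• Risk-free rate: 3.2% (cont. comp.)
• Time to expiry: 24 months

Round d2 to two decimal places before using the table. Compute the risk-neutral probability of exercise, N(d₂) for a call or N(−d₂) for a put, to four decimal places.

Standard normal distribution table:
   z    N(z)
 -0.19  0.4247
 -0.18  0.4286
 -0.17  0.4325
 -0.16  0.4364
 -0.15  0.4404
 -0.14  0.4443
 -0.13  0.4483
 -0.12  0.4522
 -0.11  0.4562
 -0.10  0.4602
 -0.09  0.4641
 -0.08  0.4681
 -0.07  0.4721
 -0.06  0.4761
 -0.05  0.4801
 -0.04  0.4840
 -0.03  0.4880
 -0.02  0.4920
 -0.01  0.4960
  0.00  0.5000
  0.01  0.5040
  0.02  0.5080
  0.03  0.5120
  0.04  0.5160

σ√T = 0.24·√2 = 0.3394
d₁ = [ln(146/144) + (0.032 + 0.24²/2)·2] / 0.3394 = [0.0138 + 0.1216] / 0.3394 = 0.3989 ≈ 0.40
d₂ = d₁ − σ√T = 0.3989 − 0.3394 = 0.0595 ≈ 0.06
Risk-neutral Pr[S_T < K] = N(−d₂) = N(-0.06) = 0.4761

0.4761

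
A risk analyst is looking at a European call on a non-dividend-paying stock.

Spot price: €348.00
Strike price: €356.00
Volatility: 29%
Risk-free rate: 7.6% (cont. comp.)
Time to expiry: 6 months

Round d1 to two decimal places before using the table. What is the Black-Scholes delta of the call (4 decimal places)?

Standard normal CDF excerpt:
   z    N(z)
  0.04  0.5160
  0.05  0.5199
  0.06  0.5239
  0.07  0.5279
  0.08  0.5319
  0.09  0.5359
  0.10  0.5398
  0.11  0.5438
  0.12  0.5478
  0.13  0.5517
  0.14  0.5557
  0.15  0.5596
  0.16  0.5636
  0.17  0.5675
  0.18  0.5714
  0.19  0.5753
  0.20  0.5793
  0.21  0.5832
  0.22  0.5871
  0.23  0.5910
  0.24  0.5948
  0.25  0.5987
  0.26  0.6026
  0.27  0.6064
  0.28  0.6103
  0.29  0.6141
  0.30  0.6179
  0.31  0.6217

0.5714

T = 0.5;  σ√T = 0.2051
d₁ = [ln(348/356) + (0.076 + 0.29²/2)·0.5] / 0.2051 = [-0.0227 + 0.0590] / 0.2051 = 0.1770 ≈ 0.18
N(d₁) = N(0.18) = 0.5714
Δ_call = N(d₁) = 0.5714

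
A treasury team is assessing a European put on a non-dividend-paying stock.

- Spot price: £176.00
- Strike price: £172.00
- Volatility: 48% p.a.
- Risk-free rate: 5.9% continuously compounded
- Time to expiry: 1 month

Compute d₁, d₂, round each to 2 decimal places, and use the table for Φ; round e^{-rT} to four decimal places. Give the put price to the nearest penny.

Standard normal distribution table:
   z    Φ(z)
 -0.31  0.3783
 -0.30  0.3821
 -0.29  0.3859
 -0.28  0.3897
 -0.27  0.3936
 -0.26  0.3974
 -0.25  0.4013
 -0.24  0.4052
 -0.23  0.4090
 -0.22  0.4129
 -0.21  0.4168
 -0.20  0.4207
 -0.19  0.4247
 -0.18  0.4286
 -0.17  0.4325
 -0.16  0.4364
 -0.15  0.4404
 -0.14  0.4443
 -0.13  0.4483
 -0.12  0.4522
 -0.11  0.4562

σ√T = 0.48 × 0.2887 = 0.1386
d₁ = [ln(176/172) + (0.059 + 0.48²/2)·0.08333] / 0.1386 = [0.0230 + 0.0145] / 0.1386 = 0.2707 ≈ 0.27
d₂ = d₁ − σ√T = 0.2707 − 0.1386 = 0.1321 ≈ 0.13
e^(−rT) = e^(−0.059·0.08333) = 0.9951
N(−d₂) = N(-0.13) = 0.4483;  N(−d₁) = N(-0.27) = 0.3936
P = 172·0.9951·0.4483 − 176·0.3936 = 76.7298 − 69.2736 = 7.4562

£7.46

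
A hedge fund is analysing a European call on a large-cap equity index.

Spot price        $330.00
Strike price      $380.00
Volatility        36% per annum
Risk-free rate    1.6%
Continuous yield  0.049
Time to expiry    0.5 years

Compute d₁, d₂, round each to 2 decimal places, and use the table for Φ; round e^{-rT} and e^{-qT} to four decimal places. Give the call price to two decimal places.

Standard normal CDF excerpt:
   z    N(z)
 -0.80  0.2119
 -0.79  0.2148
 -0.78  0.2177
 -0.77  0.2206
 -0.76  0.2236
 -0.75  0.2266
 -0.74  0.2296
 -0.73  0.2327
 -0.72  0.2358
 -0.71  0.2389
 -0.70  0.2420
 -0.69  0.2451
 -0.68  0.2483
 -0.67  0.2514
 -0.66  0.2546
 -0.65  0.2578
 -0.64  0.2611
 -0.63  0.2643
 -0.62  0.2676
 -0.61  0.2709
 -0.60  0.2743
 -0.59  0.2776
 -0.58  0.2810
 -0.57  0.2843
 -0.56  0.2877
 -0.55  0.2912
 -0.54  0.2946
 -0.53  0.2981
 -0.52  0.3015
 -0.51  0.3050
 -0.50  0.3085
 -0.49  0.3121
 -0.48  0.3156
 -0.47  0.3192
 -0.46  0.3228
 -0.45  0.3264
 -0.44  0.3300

$15.08

T = 0.5;  σ√T = 0.2546
d₁ = [ln(330/380) + (0.016 − 0.049 + ½·0.36²)·0.5] / (σ√T) = (-0.1411 + 0.0159) / 0.2546 = -0.4917 which rounds to -0.49
d₂ = -0.4917 − 0.2546 = -0.7463 which rounds to -0.75
e^(−qT) = e^(−0.049·0.5) = 0.9758;  e^(−rT) = e^(−0.016·0.5) = 0.9920
N(d₁) = N(-0.49) = 0.3121;  N(d₂) = N(-0.75) = 0.2266
C = 330·0.9758·0.3121 − 380·0.9920·0.2266 = 100.5006 − 85.4191 = 15.0814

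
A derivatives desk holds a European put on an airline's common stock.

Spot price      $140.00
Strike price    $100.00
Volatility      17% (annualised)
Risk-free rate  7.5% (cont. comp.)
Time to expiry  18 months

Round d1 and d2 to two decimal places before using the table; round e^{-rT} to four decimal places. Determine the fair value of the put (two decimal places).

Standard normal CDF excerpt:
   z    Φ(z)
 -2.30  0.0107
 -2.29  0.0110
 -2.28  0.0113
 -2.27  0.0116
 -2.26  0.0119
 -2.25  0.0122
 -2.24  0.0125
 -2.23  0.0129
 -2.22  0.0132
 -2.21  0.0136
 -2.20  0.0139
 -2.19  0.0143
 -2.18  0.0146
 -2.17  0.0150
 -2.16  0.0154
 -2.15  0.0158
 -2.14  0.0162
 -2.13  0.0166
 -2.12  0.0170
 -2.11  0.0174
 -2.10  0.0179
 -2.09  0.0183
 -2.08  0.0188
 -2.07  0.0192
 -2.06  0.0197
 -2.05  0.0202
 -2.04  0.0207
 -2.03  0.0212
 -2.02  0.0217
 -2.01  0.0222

$0.14

σ√T = 0.17·√1.5 = 0.2082
ln(S/K) + (r + σ²/2)T = ln(140/100) + (0.075 + 0.17²/2)·1.5 = 0.3365 + 0.1342 = 0.4706
d₁ = 0.4706 / 0.2082 = 2.2605 → 2.26
d₂ = d₁ − σ√T = 2.2605 − 0.2082 = 2.0523 → 2.05
exp(−rT) = exp(−0.075·1.5) = 0.8936
P = 100·0.8936·N(-2.05) − 140·N(-2.26) = 100·0.8936·0.0202 − 140·0.0119 = 1.8051 − 1.6660 = 0.1391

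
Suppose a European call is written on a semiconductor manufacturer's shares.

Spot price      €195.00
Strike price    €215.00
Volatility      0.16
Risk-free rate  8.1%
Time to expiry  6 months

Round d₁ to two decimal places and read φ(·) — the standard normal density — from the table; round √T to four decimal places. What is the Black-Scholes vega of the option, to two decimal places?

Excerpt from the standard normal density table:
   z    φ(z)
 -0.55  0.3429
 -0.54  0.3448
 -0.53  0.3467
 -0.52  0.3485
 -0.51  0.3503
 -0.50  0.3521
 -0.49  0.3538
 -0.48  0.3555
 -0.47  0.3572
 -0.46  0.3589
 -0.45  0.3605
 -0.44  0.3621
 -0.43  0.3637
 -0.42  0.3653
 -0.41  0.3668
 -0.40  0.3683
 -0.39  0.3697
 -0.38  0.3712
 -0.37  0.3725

σ√T = 0.16 × 0.7071 = 0.1131
d₁ = [ln(195/215) + (0.081 + ½·0.16²)·0.5] / (σ√T) = (-0.0976 + 0.0469) / 0.1131 = -0.4485 which rounds to -0.45
√T = √0.5 = 0.7071
φ(d₁) = φ(-0.45) = 0.3605
vega = S·φ(d₁)·√T = 195·0.3605·0.7071 = 49.7074

49.71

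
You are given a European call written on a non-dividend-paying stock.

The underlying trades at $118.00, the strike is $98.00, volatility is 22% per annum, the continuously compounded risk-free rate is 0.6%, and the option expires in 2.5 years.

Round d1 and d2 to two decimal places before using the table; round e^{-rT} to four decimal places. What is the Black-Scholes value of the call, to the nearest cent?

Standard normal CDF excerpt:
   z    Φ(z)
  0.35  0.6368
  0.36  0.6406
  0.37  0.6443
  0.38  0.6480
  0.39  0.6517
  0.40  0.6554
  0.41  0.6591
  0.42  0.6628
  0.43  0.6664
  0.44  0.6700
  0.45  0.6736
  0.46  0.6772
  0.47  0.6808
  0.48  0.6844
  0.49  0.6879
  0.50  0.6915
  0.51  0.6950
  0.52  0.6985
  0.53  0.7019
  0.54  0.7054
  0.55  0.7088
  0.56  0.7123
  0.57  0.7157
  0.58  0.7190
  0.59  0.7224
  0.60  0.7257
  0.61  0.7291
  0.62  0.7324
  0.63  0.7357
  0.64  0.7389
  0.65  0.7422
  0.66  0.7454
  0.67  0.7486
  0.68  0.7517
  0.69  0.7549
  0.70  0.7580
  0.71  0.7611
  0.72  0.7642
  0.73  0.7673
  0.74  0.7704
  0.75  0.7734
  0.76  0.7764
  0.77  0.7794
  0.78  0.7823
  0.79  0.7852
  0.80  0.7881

σ√T = 0.22·√2.5 = 0.3479
ln(S/K) + (r + σ²/2)T = ln(118/98) + (0.006 + 0.22²/2)·2.5 = 0.1857 + 0.0755 = 0.2612
d₁ = 0.2612 / 0.3479 = 0.7509 ⇒ 0.75
d₂ = d₁ − σ√T = 0.7509 − 0.3479 = 0.4031 ⇒ 0.40
exp(−rT) = exp(−0.006·2.5) = 0.9851
N(d₁) = N(0.75) = 0.7734;  N(d₂) = N(0.40) = 0.6554
C = 118·0.7734 − 98·0.9851·0.6554 = 91.2612 − 63.2722 = 27.9890

$27.99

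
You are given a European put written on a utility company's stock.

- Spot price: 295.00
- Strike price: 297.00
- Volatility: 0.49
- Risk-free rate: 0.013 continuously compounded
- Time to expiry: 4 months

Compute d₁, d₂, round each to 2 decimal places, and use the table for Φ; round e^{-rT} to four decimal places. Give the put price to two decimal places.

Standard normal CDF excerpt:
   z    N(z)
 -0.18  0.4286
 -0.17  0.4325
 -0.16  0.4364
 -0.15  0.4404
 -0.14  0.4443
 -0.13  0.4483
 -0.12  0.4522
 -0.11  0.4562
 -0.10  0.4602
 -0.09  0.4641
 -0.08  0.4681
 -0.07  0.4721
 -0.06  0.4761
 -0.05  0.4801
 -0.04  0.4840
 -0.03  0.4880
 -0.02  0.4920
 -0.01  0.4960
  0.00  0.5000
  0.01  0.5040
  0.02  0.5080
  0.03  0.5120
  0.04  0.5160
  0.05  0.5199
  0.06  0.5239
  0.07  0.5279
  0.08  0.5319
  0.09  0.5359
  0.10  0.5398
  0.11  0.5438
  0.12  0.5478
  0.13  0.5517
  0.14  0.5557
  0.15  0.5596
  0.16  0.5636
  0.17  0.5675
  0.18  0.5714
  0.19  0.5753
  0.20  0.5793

σ√T = 0.49 × 0.5774 = 0.2829
d₁ = [ln(295/297) + (0.013 + ½·0.49²)·0.3333] / (σ√T) = (-0.0068 + 0.0444) / 0.2829 = 0.1329 ⇒ 0.13
d₂ = 0.1329 − 0.2829 = -0.1500 ⇒ -0.15
e^(−rT) = e^(−0.013·0.3333) = 0.9957
P = 297·0.9957·N(0.15) − 295·N(-0.13) = 297·0.9957·0.5596 − 295·0.4483 = 165.4865 − 132.2485 = 33.2380

33.24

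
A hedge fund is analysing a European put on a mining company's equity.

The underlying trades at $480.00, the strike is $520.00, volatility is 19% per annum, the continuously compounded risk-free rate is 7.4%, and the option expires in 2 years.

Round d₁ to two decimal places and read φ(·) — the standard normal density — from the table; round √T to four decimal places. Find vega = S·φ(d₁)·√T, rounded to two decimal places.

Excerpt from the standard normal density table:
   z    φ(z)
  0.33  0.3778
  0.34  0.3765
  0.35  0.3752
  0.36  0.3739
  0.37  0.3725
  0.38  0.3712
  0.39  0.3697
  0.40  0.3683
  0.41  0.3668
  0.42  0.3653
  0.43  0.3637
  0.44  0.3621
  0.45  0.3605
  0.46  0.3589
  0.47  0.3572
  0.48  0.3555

250.96

σ√T = 0.19·√2 = 0.2687
d₁ = [ln(480/520) + (0.074 + 0.19²/2)·2] / 0.2687 = [-0.0800 + 0.1841] / 0.2687 = 0.3873 → 0.39
√T = √2 = 1.4142
φ(d₁) = φ(0.39) = 0.3697
vega = S·φ(d₁)·√T = 480·0.3697·1.4142 = 250.9583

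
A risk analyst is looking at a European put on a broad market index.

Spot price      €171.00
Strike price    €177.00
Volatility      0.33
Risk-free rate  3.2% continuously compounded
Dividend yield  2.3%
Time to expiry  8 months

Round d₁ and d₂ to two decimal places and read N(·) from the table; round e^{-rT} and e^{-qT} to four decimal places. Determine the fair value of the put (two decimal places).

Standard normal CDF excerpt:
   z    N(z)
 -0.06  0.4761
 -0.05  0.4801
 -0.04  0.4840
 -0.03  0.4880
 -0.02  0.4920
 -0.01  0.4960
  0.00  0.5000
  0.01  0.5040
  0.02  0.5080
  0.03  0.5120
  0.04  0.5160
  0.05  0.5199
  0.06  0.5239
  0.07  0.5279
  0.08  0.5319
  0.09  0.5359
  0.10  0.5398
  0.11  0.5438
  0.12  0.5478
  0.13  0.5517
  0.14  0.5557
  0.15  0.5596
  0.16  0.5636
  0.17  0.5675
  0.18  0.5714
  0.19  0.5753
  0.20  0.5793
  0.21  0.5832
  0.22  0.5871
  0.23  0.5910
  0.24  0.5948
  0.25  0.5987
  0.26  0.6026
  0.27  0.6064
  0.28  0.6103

σ√T = 0.33·√0.6667 = 0.2694
ln(S/K) + (r − q + σ²/2)T = ln(171/177) + (0.032 − 0.023 + 0.33²/2)·0.6667 = -0.0345 + 0.0423 = 0.0078
d₁ = 0.0078 / 0.2694 = 0.0290 → 0.03
d₂ = d₁ − σ√T = 0.0290 − 0.2694 = -0.2404 → -0.24
exp(−qT) = exp(−0.023·0.6667) = 0.9848;  exp(−rT) = exp(−0.032·0.6667) = 0.9789
P = 177·0.9789·N(0.24) − 171·0.9848·N(-0.03) = 177·0.9789·0.5948 − 171·0.9848·0.4880 = 103.0582 − 82.1796 = 20.8786

€20.88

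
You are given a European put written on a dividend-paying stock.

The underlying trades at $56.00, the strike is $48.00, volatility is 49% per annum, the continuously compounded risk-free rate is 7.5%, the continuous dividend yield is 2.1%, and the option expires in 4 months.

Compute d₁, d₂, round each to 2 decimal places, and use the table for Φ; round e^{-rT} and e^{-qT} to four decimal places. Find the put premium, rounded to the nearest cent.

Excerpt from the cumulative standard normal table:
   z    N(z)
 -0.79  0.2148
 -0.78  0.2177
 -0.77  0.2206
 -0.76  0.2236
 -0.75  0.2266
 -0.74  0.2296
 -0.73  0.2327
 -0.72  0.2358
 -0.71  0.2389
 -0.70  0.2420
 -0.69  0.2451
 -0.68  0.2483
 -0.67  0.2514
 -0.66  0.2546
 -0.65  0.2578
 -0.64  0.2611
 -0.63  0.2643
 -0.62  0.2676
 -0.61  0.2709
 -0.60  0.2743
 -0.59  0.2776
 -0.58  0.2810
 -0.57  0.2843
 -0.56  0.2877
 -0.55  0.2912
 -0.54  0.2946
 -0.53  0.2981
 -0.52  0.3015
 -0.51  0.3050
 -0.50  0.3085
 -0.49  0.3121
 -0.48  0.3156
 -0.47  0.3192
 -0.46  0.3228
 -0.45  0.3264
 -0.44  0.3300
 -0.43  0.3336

σ√T = 0.49·√0.3333 = 0.2829
d₁ = [ln(56/48) + (0.075 − 0.021 + ½·0.49²)·0.3333] / (σ√T) = (0.1542 + 0.0580) / 0.2829 = 0.7500 ≈ 0.75
d₂ = 0.7500 − 0.2829 = 0.4671 ≈ 0.47
exp(−qT) = exp(−0.021·0.3333) = 0.9930;  exp(−rT) = exp(−0.075·0.3333) = 0.9753
N(−d₂) = N(-0.47) = 0.3192;  N(−d₁) = N(-0.75) = 0.2266
P = 48·0.9753·0.3192 − 56·0.9930·0.2266 = 14.9432 − 12.6008 = 2.3424

$2.34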